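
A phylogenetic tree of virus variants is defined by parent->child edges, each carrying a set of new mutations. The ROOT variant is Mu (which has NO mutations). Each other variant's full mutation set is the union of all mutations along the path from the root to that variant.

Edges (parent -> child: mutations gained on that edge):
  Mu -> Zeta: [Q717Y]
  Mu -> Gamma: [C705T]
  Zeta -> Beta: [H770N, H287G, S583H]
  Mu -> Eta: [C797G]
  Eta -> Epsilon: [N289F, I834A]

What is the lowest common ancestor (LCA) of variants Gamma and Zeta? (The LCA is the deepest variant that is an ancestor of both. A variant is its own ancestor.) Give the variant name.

Answer: Mu

Derivation:
Path from root to Gamma: Mu -> Gamma
  ancestors of Gamma: {Mu, Gamma}
Path from root to Zeta: Mu -> Zeta
  ancestors of Zeta: {Mu, Zeta}
Common ancestors: {Mu}
Walk up from Zeta: Zeta (not in ancestors of Gamma), Mu (in ancestors of Gamma)
Deepest common ancestor (LCA) = Mu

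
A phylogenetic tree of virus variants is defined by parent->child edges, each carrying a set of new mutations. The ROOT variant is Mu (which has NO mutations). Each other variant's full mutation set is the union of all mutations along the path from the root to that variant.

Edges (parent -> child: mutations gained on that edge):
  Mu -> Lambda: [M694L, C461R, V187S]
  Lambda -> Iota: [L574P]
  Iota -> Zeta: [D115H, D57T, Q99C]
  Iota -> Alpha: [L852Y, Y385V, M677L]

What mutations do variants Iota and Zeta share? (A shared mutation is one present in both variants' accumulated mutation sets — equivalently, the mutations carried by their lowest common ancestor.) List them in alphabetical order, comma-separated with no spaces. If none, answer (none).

Answer: C461R,L574P,M694L,V187S

Derivation:
Accumulating mutations along path to Iota:
  At Mu: gained [] -> total []
  At Lambda: gained ['M694L', 'C461R', 'V187S'] -> total ['C461R', 'M694L', 'V187S']
  At Iota: gained ['L574P'] -> total ['C461R', 'L574P', 'M694L', 'V187S']
Mutations(Iota) = ['C461R', 'L574P', 'M694L', 'V187S']
Accumulating mutations along path to Zeta:
  At Mu: gained [] -> total []
  At Lambda: gained ['M694L', 'C461R', 'V187S'] -> total ['C461R', 'M694L', 'V187S']
  At Iota: gained ['L574P'] -> total ['C461R', 'L574P', 'M694L', 'V187S']
  At Zeta: gained ['D115H', 'D57T', 'Q99C'] -> total ['C461R', 'D115H', 'D57T', 'L574P', 'M694L', 'Q99C', 'V187S']
Mutations(Zeta) = ['C461R', 'D115H', 'D57T', 'L574P', 'M694L', 'Q99C', 'V187S']
Intersection: ['C461R', 'L574P', 'M694L', 'V187S'] ∩ ['C461R', 'D115H', 'D57T', 'L574P', 'M694L', 'Q99C', 'V187S'] = ['C461R', 'L574P', 'M694L', 'V187S']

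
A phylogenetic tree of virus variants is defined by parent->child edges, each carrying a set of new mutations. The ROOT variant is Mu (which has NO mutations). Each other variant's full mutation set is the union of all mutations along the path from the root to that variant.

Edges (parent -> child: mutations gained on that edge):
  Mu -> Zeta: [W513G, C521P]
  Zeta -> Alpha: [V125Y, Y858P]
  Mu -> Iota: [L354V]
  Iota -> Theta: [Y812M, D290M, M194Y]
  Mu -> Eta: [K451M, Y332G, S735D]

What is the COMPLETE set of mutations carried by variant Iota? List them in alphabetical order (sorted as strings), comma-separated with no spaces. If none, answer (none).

At Mu: gained [] -> total []
At Iota: gained ['L354V'] -> total ['L354V']

Answer: L354V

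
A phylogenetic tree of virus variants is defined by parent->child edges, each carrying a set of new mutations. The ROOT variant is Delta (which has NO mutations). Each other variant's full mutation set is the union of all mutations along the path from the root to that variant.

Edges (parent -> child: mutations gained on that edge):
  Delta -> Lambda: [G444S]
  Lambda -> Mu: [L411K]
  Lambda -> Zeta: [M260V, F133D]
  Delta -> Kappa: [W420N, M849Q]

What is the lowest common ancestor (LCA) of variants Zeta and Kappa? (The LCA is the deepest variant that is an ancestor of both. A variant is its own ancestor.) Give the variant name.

Path from root to Zeta: Delta -> Lambda -> Zeta
  ancestors of Zeta: {Delta, Lambda, Zeta}
Path from root to Kappa: Delta -> Kappa
  ancestors of Kappa: {Delta, Kappa}
Common ancestors: {Delta}
Walk up from Kappa: Kappa (not in ancestors of Zeta), Delta (in ancestors of Zeta)
Deepest common ancestor (LCA) = Delta

Answer: Delta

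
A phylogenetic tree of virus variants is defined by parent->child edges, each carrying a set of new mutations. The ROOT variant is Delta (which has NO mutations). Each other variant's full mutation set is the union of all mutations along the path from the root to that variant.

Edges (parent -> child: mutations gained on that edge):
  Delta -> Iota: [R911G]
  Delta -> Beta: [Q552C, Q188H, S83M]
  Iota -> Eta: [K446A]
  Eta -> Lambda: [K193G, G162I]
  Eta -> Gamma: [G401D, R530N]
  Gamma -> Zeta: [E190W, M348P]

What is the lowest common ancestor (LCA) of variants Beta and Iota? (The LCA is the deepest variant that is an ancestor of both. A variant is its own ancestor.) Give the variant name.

Path from root to Beta: Delta -> Beta
  ancestors of Beta: {Delta, Beta}
Path from root to Iota: Delta -> Iota
  ancestors of Iota: {Delta, Iota}
Common ancestors: {Delta}
Walk up from Iota: Iota (not in ancestors of Beta), Delta (in ancestors of Beta)
Deepest common ancestor (LCA) = Delta

Answer: Delta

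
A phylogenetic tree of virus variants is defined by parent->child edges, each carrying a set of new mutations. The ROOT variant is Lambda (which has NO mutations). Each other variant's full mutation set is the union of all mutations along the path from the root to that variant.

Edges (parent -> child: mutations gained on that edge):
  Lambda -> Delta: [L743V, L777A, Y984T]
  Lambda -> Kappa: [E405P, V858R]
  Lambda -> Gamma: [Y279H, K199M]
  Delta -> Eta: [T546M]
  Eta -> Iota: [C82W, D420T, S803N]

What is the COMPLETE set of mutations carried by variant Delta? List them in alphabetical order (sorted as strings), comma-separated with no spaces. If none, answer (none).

Answer: L743V,L777A,Y984T

Derivation:
At Lambda: gained [] -> total []
At Delta: gained ['L743V', 'L777A', 'Y984T'] -> total ['L743V', 'L777A', 'Y984T']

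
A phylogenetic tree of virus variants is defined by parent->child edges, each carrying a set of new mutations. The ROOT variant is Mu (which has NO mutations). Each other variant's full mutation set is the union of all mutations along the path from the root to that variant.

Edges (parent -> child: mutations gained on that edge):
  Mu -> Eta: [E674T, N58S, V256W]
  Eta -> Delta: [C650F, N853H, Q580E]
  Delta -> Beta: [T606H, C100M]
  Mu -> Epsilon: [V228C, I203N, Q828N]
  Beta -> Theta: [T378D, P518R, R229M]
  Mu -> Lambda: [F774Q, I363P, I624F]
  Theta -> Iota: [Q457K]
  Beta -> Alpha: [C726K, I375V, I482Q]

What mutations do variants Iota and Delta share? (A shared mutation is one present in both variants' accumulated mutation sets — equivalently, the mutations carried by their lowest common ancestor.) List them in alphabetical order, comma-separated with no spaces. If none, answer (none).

Answer: C650F,E674T,N58S,N853H,Q580E,V256W

Derivation:
Accumulating mutations along path to Iota:
  At Mu: gained [] -> total []
  At Eta: gained ['E674T', 'N58S', 'V256W'] -> total ['E674T', 'N58S', 'V256W']
  At Delta: gained ['C650F', 'N853H', 'Q580E'] -> total ['C650F', 'E674T', 'N58S', 'N853H', 'Q580E', 'V256W']
  At Beta: gained ['T606H', 'C100M'] -> total ['C100M', 'C650F', 'E674T', 'N58S', 'N853H', 'Q580E', 'T606H', 'V256W']
  At Theta: gained ['T378D', 'P518R', 'R229M'] -> total ['C100M', 'C650F', 'E674T', 'N58S', 'N853H', 'P518R', 'Q580E', 'R229M', 'T378D', 'T606H', 'V256W']
  At Iota: gained ['Q457K'] -> total ['C100M', 'C650F', 'E674T', 'N58S', 'N853H', 'P518R', 'Q457K', 'Q580E', 'R229M', 'T378D', 'T606H', 'V256W']
Mutations(Iota) = ['C100M', 'C650F', 'E674T', 'N58S', 'N853H', 'P518R', 'Q457K', 'Q580E', 'R229M', 'T378D', 'T606H', 'V256W']
Accumulating mutations along path to Delta:
  At Mu: gained [] -> total []
  At Eta: gained ['E674T', 'N58S', 'V256W'] -> total ['E674T', 'N58S', 'V256W']
  At Delta: gained ['C650F', 'N853H', 'Q580E'] -> total ['C650F', 'E674T', 'N58S', 'N853H', 'Q580E', 'V256W']
Mutations(Delta) = ['C650F', 'E674T', 'N58S', 'N853H', 'Q580E', 'V256W']
Intersection: ['C100M', 'C650F', 'E674T', 'N58S', 'N853H', 'P518R', 'Q457K', 'Q580E', 'R229M', 'T378D', 'T606H', 'V256W'] ∩ ['C650F', 'E674T', 'N58S', 'N853H', 'Q580E', 'V256W'] = ['C650F', 'E674T', 'N58S', 'N853H', 'Q580E', 'V256W']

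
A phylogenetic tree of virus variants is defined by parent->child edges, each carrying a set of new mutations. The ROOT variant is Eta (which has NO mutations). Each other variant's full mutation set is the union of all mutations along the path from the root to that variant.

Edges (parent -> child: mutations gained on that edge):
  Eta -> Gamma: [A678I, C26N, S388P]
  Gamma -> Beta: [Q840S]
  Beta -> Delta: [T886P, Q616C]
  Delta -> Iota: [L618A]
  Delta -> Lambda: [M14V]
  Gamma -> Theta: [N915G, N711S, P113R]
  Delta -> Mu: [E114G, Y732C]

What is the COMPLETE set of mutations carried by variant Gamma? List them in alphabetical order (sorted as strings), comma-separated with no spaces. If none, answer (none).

At Eta: gained [] -> total []
At Gamma: gained ['A678I', 'C26N', 'S388P'] -> total ['A678I', 'C26N', 'S388P']

Answer: A678I,C26N,S388P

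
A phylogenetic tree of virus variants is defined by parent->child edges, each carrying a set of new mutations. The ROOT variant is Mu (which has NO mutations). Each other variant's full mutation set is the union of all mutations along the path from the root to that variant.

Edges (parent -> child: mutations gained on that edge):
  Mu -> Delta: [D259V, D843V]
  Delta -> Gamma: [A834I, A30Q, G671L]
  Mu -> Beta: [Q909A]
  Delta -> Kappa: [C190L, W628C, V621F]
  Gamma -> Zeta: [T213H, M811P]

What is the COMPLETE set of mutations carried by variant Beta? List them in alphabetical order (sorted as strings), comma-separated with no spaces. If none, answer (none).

Answer: Q909A

Derivation:
At Mu: gained [] -> total []
At Beta: gained ['Q909A'] -> total ['Q909A']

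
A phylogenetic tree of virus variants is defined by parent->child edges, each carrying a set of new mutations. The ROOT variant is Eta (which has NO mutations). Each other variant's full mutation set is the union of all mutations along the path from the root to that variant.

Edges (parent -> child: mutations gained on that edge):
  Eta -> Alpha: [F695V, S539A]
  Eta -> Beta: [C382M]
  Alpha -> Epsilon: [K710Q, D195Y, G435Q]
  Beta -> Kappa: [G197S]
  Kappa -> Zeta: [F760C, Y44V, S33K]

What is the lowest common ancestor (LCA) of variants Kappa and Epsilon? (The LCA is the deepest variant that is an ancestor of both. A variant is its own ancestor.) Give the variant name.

Answer: Eta

Derivation:
Path from root to Kappa: Eta -> Beta -> Kappa
  ancestors of Kappa: {Eta, Beta, Kappa}
Path from root to Epsilon: Eta -> Alpha -> Epsilon
  ancestors of Epsilon: {Eta, Alpha, Epsilon}
Common ancestors: {Eta}
Walk up from Epsilon: Epsilon (not in ancestors of Kappa), Alpha (not in ancestors of Kappa), Eta (in ancestors of Kappa)
Deepest common ancestor (LCA) = Eta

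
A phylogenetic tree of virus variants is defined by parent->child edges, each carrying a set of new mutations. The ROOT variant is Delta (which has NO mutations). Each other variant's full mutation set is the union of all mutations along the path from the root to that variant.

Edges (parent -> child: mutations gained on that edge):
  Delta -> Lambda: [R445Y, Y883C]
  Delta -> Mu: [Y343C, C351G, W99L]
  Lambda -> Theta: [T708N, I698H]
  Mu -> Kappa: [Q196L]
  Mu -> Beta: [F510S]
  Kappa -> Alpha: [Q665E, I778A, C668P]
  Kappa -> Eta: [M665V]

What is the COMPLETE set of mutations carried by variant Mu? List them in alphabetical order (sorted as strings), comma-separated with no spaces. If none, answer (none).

At Delta: gained [] -> total []
At Mu: gained ['Y343C', 'C351G', 'W99L'] -> total ['C351G', 'W99L', 'Y343C']

Answer: C351G,W99L,Y343C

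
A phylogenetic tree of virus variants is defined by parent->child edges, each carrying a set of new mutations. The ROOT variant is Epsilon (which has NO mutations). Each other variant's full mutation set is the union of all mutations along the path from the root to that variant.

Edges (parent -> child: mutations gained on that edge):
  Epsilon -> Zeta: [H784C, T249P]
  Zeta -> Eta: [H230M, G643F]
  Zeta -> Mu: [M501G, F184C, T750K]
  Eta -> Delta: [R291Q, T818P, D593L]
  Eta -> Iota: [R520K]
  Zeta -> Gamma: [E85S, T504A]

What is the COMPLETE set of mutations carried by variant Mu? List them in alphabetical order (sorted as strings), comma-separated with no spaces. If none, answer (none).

At Epsilon: gained [] -> total []
At Zeta: gained ['H784C', 'T249P'] -> total ['H784C', 'T249P']
At Mu: gained ['M501G', 'F184C', 'T750K'] -> total ['F184C', 'H784C', 'M501G', 'T249P', 'T750K']

Answer: F184C,H784C,M501G,T249P,T750K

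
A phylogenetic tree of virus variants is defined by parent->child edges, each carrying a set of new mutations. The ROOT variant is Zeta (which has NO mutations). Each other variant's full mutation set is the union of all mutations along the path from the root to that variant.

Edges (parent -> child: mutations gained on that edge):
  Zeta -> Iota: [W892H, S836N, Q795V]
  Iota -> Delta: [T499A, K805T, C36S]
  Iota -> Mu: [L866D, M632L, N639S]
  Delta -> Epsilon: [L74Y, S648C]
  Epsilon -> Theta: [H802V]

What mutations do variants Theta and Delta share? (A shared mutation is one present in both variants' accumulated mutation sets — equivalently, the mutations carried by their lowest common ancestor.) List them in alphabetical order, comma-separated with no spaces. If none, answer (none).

Accumulating mutations along path to Theta:
  At Zeta: gained [] -> total []
  At Iota: gained ['W892H', 'S836N', 'Q795V'] -> total ['Q795V', 'S836N', 'W892H']
  At Delta: gained ['T499A', 'K805T', 'C36S'] -> total ['C36S', 'K805T', 'Q795V', 'S836N', 'T499A', 'W892H']
  At Epsilon: gained ['L74Y', 'S648C'] -> total ['C36S', 'K805T', 'L74Y', 'Q795V', 'S648C', 'S836N', 'T499A', 'W892H']
  At Theta: gained ['H802V'] -> total ['C36S', 'H802V', 'K805T', 'L74Y', 'Q795V', 'S648C', 'S836N', 'T499A', 'W892H']
Mutations(Theta) = ['C36S', 'H802V', 'K805T', 'L74Y', 'Q795V', 'S648C', 'S836N', 'T499A', 'W892H']
Accumulating mutations along path to Delta:
  At Zeta: gained [] -> total []
  At Iota: gained ['W892H', 'S836N', 'Q795V'] -> total ['Q795V', 'S836N', 'W892H']
  At Delta: gained ['T499A', 'K805T', 'C36S'] -> total ['C36S', 'K805T', 'Q795V', 'S836N', 'T499A', 'W892H']
Mutations(Delta) = ['C36S', 'K805T', 'Q795V', 'S836N', 'T499A', 'W892H']
Intersection: ['C36S', 'H802V', 'K805T', 'L74Y', 'Q795V', 'S648C', 'S836N', 'T499A', 'W892H'] ∩ ['C36S', 'K805T', 'Q795V', 'S836N', 'T499A', 'W892H'] = ['C36S', 'K805T', 'Q795V', 'S836N', 'T499A', 'W892H']

Answer: C36S,K805T,Q795V,S836N,T499A,W892H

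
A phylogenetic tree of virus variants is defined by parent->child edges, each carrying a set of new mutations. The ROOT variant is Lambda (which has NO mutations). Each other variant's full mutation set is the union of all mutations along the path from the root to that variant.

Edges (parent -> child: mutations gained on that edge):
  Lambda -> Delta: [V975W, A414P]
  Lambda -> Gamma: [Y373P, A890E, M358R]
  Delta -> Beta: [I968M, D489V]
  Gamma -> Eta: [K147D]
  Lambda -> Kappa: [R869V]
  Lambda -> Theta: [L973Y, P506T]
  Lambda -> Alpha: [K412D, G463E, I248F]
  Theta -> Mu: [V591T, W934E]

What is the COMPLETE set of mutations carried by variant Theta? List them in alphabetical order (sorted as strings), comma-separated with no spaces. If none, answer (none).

At Lambda: gained [] -> total []
At Theta: gained ['L973Y', 'P506T'] -> total ['L973Y', 'P506T']

Answer: L973Y,P506T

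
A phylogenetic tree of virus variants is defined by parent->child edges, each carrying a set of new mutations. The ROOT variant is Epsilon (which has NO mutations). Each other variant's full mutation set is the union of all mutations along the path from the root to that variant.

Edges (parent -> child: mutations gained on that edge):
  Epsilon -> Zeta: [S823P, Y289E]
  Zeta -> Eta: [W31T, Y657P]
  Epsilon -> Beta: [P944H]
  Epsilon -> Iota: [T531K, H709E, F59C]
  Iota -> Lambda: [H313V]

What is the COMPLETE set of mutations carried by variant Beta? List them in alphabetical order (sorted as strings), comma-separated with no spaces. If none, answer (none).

Answer: P944H

Derivation:
At Epsilon: gained [] -> total []
At Beta: gained ['P944H'] -> total ['P944H']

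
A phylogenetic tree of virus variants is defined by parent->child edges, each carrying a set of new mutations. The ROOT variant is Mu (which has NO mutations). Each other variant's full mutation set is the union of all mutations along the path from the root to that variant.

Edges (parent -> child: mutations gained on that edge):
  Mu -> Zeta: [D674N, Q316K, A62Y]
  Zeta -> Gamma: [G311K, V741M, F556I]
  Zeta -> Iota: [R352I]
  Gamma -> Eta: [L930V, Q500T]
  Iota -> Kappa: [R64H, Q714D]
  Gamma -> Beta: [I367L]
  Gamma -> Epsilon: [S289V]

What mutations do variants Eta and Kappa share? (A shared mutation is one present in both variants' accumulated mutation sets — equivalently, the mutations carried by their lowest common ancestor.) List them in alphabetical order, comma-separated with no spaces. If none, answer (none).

Answer: A62Y,D674N,Q316K

Derivation:
Accumulating mutations along path to Eta:
  At Mu: gained [] -> total []
  At Zeta: gained ['D674N', 'Q316K', 'A62Y'] -> total ['A62Y', 'D674N', 'Q316K']
  At Gamma: gained ['G311K', 'V741M', 'F556I'] -> total ['A62Y', 'D674N', 'F556I', 'G311K', 'Q316K', 'V741M']
  At Eta: gained ['L930V', 'Q500T'] -> total ['A62Y', 'D674N', 'F556I', 'G311K', 'L930V', 'Q316K', 'Q500T', 'V741M']
Mutations(Eta) = ['A62Y', 'D674N', 'F556I', 'G311K', 'L930V', 'Q316K', 'Q500T', 'V741M']
Accumulating mutations along path to Kappa:
  At Mu: gained [] -> total []
  At Zeta: gained ['D674N', 'Q316K', 'A62Y'] -> total ['A62Y', 'D674N', 'Q316K']
  At Iota: gained ['R352I'] -> total ['A62Y', 'D674N', 'Q316K', 'R352I']
  At Kappa: gained ['R64H', 'Q714D'] -> total ['A62Y', 'D674N', 'Q316K', 'Q714D', 'R352I', 'R64H']
Mutations(Kappa) = ['A62Y', 'D674N', 'Q316K', 'Q714D', 'R352I', 'R64H']
Intersection: ['A62Y', 'D674N', 'F556I', 'G311K', 'L930V', 'Q316K', 'Q500T', 'V741M'] ∩ ['A62Y', 'D674N', 'Q316K', 'Q714D', 'R352I', 'R64H'] = ['A62Y', 'D674N', 'Q316K']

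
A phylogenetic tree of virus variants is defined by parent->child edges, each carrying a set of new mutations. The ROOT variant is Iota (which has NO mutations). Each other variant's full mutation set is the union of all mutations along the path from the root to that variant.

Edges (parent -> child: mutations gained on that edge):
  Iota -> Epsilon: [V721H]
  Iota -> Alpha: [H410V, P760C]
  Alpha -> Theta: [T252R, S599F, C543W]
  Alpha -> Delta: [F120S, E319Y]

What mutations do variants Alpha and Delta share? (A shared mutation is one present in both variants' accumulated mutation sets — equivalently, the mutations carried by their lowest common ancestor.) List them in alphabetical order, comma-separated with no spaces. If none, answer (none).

Accumulating mutations along path to Alpha:
  At Iota: gained [] -> total []
  At Alpha: gained ['H410V', 'P760C'] -> total ['H410V', 'P760C']
Mutations(Alpha) = ['H410V', 'P760C']
Accumulating mutations along path to Delta:
  At Iota: gained [] -> total []
  At Alpha: gained ['H410V', 'P760C'] -> total ['H410V', 'P760C']
  At Delta: gained ['F120S', 'E319Y'] -> total ['E319Y', 'F120S', 'H410V', 'P760C']
Mutations(Delta) = ['E319Y', 'F120S', 'H410V', 'P760C']
Intersection: ['H410V', 'P760C'] ∩ ['E319Y', 'F120S', 'H410V', 'P760C'] = ['H410V', 'P760C']

Answer: H410V,P760C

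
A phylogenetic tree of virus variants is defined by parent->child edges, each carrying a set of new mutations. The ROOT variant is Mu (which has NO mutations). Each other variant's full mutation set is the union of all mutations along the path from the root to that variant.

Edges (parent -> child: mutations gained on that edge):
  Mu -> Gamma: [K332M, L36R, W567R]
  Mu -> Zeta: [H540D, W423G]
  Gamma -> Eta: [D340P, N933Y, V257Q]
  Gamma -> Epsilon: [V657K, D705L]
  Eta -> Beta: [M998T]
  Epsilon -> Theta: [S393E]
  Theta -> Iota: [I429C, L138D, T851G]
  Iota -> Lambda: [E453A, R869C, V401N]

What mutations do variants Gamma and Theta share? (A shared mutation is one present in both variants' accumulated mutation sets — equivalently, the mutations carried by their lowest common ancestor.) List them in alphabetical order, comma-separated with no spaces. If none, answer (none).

Answer: K332M,L36R,W567R

Derivation:
Accumulating mutations along path to Gamma:
  At Mu: gained [] -> total []
  At Gamma: gained ['K332M', 'L36R', 'W567R'] -> total ['K332M', 'L36R', 'W567R']
Mutations(Gamma) = ['K332M', 'L36R', 'W567R']
Accumulating mutations along path to Theta:
  At Mu: gained [] -> total []
  At Gamma: gained ['K332M', 'L36R', 'W567R'] -> total ['K332M', 'L36R', 'W567R']
  At Epsilon: gained ['V657K', 'D705L'] -> total ['D705L', 'K332M', 'L36R', 'V657K', 'W567R']
  At Theta: gained ['S393E'] -> total ['D705L', 'K332M', 'L36R', 'S393E', 'V657K', 'W567R']
Mutations(Theta) = ['D705L', 'K332M', 'L36R', 'S393E', 'V657K', 'W567R']
Intersection: ['K332M', 'L36R', 'W567R'] ∩ ['D705L', 'K332M', 'L36R', 'S393E', 'V657K', 'W567R'] = ['K332M', 'L36R', 'W567R']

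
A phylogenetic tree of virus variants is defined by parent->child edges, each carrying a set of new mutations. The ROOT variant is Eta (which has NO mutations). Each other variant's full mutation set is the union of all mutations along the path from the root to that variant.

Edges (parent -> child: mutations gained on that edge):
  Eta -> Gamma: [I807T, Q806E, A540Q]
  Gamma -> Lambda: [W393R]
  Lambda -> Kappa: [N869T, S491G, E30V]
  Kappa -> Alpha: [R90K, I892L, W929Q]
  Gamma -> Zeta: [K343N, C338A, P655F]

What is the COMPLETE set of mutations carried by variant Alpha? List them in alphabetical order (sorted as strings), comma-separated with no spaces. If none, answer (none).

Answer: A540Q,E30V,I807T,I892L,N869T,Q806E,R90K,S491G,W393R,W929Q

Derivation:
At Eta: gained [] -> total []
At Gamma: gained ['I807T', 'Q806E', 'A540Q'] -> total ['A540Q', 'I807T', 'Q806E']
At Lambda: gained ['W393R'] -> total ['A540Q', 'I807T', 'Q806E', 'W393R']
At Kappa: gained ['N869T', 'S491G', 'E30V'] -> total ['A540Q', 'E30V', 'I807T', 'N869T', 'Q806E', 'S491G', 'W393R']
At Alpha: gained ['R90K', 'I892L', 'W929Q'] -> total ['A540Q', 'E30V', 'I807T', 'I892L', 'N869T', 'Q806E', 'R90K', 'S491G', 'W393R', 'W929Q']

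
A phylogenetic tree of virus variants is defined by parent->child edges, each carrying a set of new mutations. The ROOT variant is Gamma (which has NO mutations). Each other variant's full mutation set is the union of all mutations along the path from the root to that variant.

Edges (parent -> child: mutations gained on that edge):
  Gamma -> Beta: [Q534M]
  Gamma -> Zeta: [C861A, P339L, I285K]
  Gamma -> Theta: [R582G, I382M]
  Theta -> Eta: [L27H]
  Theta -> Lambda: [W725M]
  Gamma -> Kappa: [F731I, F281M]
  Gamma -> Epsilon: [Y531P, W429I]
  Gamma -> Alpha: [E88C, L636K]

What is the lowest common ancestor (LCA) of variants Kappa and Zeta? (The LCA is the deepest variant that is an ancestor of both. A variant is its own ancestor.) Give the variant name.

Path from root to Kappa: Gamma -> Kappa
  ancestors of Kappa: {Gamma, Kappa}
Path from root to Zeta: Gamma -> Zeta
  ancestors of Zeta: {Gamma, Zeta}
Common ancestors: {Gamma}
Walk up from Zeta: Zeta (not in ancestors of Kappa), Gamma (in ancestors of Kappa)
Deepest common ancestor (LCA) = Gamma

Answer: Gamma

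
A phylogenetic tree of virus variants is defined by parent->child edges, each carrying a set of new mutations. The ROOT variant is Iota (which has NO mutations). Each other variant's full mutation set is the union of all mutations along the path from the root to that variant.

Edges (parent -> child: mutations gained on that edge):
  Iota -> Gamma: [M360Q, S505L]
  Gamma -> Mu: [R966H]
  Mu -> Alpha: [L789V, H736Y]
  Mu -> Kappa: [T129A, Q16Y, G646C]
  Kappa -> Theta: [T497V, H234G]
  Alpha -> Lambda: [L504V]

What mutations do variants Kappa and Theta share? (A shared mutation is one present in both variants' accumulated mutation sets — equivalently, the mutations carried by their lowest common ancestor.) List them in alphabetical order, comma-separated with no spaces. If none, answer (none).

Accumulating mutations along path to Kappa:
  At Iota: gained [] -> total []
  At Gamma: gained ['M360Q', 'S505L'] -> total ['M360Q', 'S505L']
  At Mu: gained ['R966H'] -> total ['M360Q', 'R966H', 'S505L']
  At Kappa: gained ['T129A', 'Q16Y', 'G646C'] -> total ['G646C', 'M360Q', 'Q16Y', 'R966H', 'S505L', 'T129A']
Mutations(Kappa) = ['G646C', 'M360Q', 'Q16Y', 'R966H', 'S505L', 'T129A']
Accumulating mutations along path to Theta:
  At Iota: gained [] -> total []
  At Gamma: gained ['M360Q', 'S505L'] -> total ['M360Q', 'S505L']
  At Mu: gained ['R966H'] -> total ['M360Q', 'R966H', 'S505L']
  At Kappa: gained ['T129A', 'Q16Y', 'G646C'] -> total ['G646C', 'M360Q', 'Q16Y', 'R966H', 'S505L', 'T129A']
  At Theta: gained ['T497V', 'H234G'] -> total ['G646C', 'H234G', 'M360Q', 'Q16Y', 'R966H', 'S505L', 'T129A', 'T497V']
Mutations(Theta) = ['G646C', 'H234G', 'M360Q', 'Q16Y', 'R966H', 'S505L', 'T129A', 'T497V']
Intersection: ['G646C', 'M360Q', 'Q16Y', 'R966H', 'S505L', 'T129A'] ∩ ['G646C', 'H234G', 'M360Q', 'Q16Y', 'R966H', 'S505L', 'T129A', 'T497V'] = ['G646C', 'M360Q', 'Q16Y', 'R966H', 'S505L', 'T129A']

Answer: G646C,M360Q,Q16Y,R966H,S505L,T129A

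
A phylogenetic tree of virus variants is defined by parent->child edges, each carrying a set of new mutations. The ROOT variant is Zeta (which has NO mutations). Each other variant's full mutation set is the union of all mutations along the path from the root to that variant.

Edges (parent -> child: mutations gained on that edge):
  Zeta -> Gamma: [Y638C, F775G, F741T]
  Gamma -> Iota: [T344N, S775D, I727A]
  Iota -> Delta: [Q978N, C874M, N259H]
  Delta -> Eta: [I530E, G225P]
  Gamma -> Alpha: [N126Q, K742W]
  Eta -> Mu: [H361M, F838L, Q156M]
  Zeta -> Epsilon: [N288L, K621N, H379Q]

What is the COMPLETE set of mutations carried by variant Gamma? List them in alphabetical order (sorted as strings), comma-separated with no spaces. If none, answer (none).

At Zeta: gained [] -> total []
At Gamma: gained ['Y638C', 'F775G', 'F741T'] -> total ['F741T', 'F775G', 'Y638C']

Answer: F741T,F775G,Y638C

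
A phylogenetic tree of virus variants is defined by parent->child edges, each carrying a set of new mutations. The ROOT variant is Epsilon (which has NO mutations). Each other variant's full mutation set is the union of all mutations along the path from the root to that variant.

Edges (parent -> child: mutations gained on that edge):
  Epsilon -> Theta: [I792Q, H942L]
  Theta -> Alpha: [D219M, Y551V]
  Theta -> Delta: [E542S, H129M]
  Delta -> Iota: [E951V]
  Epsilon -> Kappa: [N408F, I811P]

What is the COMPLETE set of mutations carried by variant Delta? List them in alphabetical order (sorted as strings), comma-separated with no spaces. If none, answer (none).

Answer: E542S,H129M,H942L,I792Q

Derivation:
At Epsilon: gained [] -> total []
At Theta: gained ['I792Q', 'H942L'] -> total ['H942L', 'I792Q']
At Delta: gained ['E542S', 'H129M'] -> total ['E542S', 'H129M', 'H942L', 'I792Q']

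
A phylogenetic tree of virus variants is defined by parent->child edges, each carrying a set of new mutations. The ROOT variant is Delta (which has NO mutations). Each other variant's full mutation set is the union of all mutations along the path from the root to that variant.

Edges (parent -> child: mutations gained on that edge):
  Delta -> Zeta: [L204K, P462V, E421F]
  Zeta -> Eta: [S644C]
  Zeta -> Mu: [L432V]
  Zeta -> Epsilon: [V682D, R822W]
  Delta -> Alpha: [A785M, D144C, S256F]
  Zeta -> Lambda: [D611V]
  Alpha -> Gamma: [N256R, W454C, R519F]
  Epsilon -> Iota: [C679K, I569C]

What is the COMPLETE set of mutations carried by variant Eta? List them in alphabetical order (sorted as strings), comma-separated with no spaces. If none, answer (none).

At Delta: gained [] -> total []
At Zeta: gained ['L204K', 'P462V', 'E421F'] -> total ['E421F', 'L204K', 'P462V']
At Eta: gained ['S644C'] -> total ['E421F', 'L204K', 'P462V', 'S644C']

Answer: E421F,L204K,P462V,S644C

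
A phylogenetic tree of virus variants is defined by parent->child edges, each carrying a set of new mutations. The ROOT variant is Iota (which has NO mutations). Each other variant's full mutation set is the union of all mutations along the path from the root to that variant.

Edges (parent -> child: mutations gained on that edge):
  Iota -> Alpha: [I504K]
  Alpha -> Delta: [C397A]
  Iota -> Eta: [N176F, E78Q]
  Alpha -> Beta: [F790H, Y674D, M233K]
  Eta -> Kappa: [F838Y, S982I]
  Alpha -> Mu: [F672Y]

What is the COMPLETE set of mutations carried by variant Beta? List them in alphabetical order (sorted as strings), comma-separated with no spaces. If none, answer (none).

At Iota: gained [] -> total []
At Alpha: gained ['I504K'] -> total ['I504K']
At Beta: gained ['F790H', 'Y674D', 'M233K'] -> total ['F790H', 'I504K', 'M233K', 'Y674D']

Answer: F790H,I504K,M233K,Y674D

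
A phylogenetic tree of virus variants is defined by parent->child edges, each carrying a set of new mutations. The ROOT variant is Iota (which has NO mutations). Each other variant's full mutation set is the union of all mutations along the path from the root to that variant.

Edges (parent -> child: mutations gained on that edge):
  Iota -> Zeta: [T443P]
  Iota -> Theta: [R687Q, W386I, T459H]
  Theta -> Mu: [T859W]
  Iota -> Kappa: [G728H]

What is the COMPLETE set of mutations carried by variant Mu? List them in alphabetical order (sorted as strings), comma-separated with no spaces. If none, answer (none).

At Iota: gained [] -> total []
At Theta: gained ['R687Q', 'W386I', 'T459H'] -> total ['R687Q', 'T459H', 'W386I']
At Mu: gained ['T859W'] -> total ['R687Q', 'T459H', 'T859W', 'W386I']

Answer: R687Q,T459H,T859W,W386I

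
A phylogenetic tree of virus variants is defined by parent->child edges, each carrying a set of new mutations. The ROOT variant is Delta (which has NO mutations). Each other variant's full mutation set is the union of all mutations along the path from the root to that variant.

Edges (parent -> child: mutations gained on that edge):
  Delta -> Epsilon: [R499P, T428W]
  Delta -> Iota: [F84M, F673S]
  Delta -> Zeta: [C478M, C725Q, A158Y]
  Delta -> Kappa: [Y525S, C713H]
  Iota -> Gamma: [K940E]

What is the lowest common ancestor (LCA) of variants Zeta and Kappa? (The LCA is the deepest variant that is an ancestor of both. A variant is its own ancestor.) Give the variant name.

Path from root to Zeta: Delta -> Zeta
  ancestors of Zeta: {Delta, Zeta}
Path from root to Kappa: Delta -> Kappa
  ancestors of Kappa: {Delta, Kappa}
Common ancestors: {Delta}
Walk up from Kappa: Kappa (not in ancestors of Zeta), Delta (in ancestors of Zeta)
Deepest common ancestor (LCA) = Delta

Answer: Delta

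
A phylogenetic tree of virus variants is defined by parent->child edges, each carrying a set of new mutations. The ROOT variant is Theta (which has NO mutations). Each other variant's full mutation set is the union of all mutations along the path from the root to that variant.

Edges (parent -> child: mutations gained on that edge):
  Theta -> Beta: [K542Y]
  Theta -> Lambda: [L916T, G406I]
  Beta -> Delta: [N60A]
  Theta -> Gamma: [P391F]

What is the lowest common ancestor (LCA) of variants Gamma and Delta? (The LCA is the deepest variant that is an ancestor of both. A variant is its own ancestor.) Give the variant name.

Path from root to Gamma: Theta -> Gamma
  ancestors of Gamma: {Theta, Gamma}
Path from root to Delta: Theta -> Beta -> Delta
  ancestors of Delta: {Theta, Beta, Delta}
Common ancestors: {Theta}
Walk up from Delta: Delta (not in ancestors of Gamma), Beta (not in ancestors of Gamma), Theta (in ancestors of Gamma)
Deepest common ancestor (LCA) = Theta

Answer: Theta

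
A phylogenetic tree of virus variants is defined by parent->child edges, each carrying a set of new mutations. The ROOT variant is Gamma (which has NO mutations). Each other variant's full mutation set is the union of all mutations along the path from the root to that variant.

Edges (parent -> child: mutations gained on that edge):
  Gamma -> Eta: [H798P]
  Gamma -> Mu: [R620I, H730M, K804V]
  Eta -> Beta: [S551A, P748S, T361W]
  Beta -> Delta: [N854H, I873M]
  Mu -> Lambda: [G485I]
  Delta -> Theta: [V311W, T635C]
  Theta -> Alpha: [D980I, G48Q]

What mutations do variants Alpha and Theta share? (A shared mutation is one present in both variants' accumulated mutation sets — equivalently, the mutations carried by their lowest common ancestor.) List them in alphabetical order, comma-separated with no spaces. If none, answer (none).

Answer: H798P,I873M,N854H,P748S,S551A,T361W,T635C,V311W

Derivation:
Accumulating mutations along path to Alpha:
  At Gamma: gained [] -> total []
  At Eta: gained ['H798P'] -> total ['H798P']
  At Beta: gained ['S551A', 'P748S', 'T361W'] -> total ['H798P', 'P748S', 'S551A', 'T361W']
  At Delta: gained ['N854H', 'I873M'] -> total ['H798P', 'I873M', 'N854H', 'P748S', 'S551A', 'T361W']
  At Theta: gained ['V311W', 'T635C'] -> total ['H798P', 'I873M', 'N854H', 'P748S', 'S551A', 'T361W', 'T635C', 'V311W']
  At Alpha: gained ['D980I', 'G48Q'] -> total ['D980I', 'G48Q', 'H798P', 'I873M', 'N854H', 'P748S', 'S551A', 'T361W', 'T635C', 'V311W']
Mutations(Alpha) = ['D980I', 'G48Q', 'H798P', 'I873M', 'N854H', 'P748S', 'S551A', 'T361W', 'T635C', 'V311W']
Accumulating mutations along path to Theta:
  At Gamma: gained [] -> total []
  At Eta: gained ['H798P'] -> total ['H798P']
  At Beta: gained ['S551A', 'P748S', 'T361W'] -> total ['H798P', 'P748S', 'S551A', 'T361W']
  At Delta: gained ['N854H', 'I873M'] -> total ['H798P', 'I873M', 'N854H', 'P748S', 'S551A', 'T361W']
  At Theta: gained ['V311W', 'T635C'] -> total ['H798P', 'I873M', 'N854H', 'P748S', 'S551A', 'T361W', 'T635C', 'V311W']
Mutations(Theta) = ['H798P', 'I873M', 'N854H', 'P748S', 'S551A', 'T361W', 'T635C', 'V311W']
Intersection: ['D980I', 'G48Q', 'H798P', 'I873M', 'N854H', 'P748S', 'S551A', 'T361W', 'T635C', 'V311W'] ∩ ['H798P', 'I873M', 'N854H', 'P748S', 'S551A', 'T361W', 'T635C', 'V311W'] = ['H798P', 'I873M', 'N854H', 'P748S', 'S551A', 'T361W', 'T635C', 'V311W']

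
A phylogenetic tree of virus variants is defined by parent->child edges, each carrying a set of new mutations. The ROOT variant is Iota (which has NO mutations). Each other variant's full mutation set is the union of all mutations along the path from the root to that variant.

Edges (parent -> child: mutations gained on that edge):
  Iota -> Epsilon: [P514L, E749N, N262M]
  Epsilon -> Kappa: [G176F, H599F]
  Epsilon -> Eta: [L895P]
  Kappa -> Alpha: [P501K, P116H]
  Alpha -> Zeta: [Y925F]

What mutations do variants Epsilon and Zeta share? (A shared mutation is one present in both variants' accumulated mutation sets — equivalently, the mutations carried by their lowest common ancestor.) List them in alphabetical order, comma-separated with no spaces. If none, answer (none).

Accumulating mutations along path to Epsilon:
  At Iota: gained [] -> total []
  At Epsilon: gained ['P514L', 'E749N', 'N262M'] -> total ['E749N', 'N262M', 'P514L']
Mutations(Epsilon) = ['E749N', 'N262M', 'P514L']
Accumulating mutations along path to Zeta:
  At Iota: gained [] -> total []
  At Epsilon: gained ['P514L', 'E749N', 'N262M'] -> total ['E749N', 'N262M', 'P514L']
  At Kappa: gained ['G176F', 'H599F'] -> total ['E749N', 'G176F', 'H599F', 'N262M', 'P514L']
  At Alpha: gained ['P501K', 'P116H'] -> total ['E749N', 'G176F', 'H599F', 'N262M', 'P116H', 'P501K', 'P514L']
  At Zeta: gained ['Y925F'] -> total ['E749N', 'G176F', 'H599F', 'N262M', 'P116H', 'P501K', 'P514L', 'Y925F']
Mutations(Zeta) = ['E749N', 'G176F', 'H599F', 'N262M', 'P116H', 'P501K', 'P514L', 'Y925F']
Intersection: ['E749N', 'N262M', 'P514L'] ∩ ['E749N', 'G176F', 'H599F', 'N262M', 'P116H', 'P501K', 'P514L', 'Y925F'] = ['E749N', 'N262M', 'P514L']

Answer: E749N,N262M,P514L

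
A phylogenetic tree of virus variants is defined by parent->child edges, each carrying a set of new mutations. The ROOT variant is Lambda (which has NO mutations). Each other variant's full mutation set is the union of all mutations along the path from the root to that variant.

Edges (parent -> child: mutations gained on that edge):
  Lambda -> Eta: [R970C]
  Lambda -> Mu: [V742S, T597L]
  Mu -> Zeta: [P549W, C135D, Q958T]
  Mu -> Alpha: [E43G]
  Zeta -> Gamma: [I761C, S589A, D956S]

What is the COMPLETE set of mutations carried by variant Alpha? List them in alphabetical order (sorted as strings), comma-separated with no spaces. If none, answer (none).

Answer: E43G,T597L,V742S

Derivation:
At Lambda: gained [] -> total []
At Mu: gained ['V742S', 'T597L'] -> total ['T597L', 'V742S']
At Alpha: gained ['E43G'] -> total ['E43G', 'T597L', 'V742S']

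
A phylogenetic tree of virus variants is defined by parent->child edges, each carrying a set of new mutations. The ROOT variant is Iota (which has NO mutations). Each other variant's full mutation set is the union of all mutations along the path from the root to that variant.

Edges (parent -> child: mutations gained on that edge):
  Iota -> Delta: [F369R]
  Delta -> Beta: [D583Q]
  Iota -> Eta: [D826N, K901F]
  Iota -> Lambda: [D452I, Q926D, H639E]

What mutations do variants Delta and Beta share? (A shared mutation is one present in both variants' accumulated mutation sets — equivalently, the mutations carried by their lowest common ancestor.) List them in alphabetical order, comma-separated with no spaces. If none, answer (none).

Answer: F369R

Derivation:
Accumulating mutations along path to Delta:
  At Iota: gained [] -> total []
  At Delta: gained ['F369R'] -> total ['F369R']
Mutations(Delta) = ['F369R']
Accumulating mutations along path to Beta:
  At Iota: gained [] -> total []
  At Delta: gained ['F369R'] -> total ['F369R']
  At Beta: gained ['D583Q'] -> total ['D583Q', 'F369R']
Mutations(Beta) = ['D583Q', 'F369R']
Intersection: ['F369R'] ∩ ['D583Q', 'F369R'] = ['F369R']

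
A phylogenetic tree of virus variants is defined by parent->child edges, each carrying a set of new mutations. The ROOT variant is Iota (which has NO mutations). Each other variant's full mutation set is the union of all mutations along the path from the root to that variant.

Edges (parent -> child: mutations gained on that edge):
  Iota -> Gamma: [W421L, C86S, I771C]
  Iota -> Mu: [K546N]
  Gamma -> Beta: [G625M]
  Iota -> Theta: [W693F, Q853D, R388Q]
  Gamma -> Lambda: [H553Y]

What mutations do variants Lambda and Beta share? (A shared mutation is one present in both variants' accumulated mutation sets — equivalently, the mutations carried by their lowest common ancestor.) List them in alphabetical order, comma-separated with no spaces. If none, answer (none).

Accumulating mutations along path to Lambda:
  At Iota: gained [] -> total []
  At Gamma: gained ['W421L', 'C86S', 'I771C'] -> total ['C86S', 'I771C', 'W421L']
  At Lambda: gained ['H553Y'] -> total ['C86S', 'H553Y', 'I771C', 'W421L']
Mutations(Lambda) = ['C86S', 'H553Y', 'I771C', 'W421L']
Accumulating mutations along path to Beta:
  At Iota: gained [] -> total []
  At Gamma: gained ['W421L', 'C86S', 'I771C'] -> total ['C86S', 'I771C', 'W421L']
  At Beta: gained ['G625M'] -> total ['C86S', 'G625M', 'I771C', 'W421L']
Mutations(Beta) = ['C86S', 'G625M', 'I771C', 'W421L']
Intersection: ['C86S', 'H553Y', 'I771C', 'W421L'] ∩ ['C86S', 'G625M', 'I771C', 'W421L'] = ['C86S', 'I771C', 'W421L']

Answer: C86S,I771C,W421L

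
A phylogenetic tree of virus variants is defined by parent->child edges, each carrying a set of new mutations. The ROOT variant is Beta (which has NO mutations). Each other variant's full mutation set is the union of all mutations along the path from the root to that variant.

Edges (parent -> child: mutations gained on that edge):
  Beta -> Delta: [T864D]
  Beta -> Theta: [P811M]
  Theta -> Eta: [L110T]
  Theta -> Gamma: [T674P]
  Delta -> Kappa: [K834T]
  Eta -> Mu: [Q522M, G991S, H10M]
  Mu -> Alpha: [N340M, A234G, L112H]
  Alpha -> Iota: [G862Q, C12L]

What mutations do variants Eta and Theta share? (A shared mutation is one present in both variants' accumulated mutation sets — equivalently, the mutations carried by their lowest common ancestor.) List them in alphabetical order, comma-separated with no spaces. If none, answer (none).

Answer: P811M

Derivation:
Accumulating mutations along path to Eta:
  At Beta: gained [] -> total []
  At Theta: gained ['P811M'] -> total ['P811M']
  At Eta: gained ['L110T'] -> total ['L110T', 'P811M']
Mutations(Eta) = ['L110T', 'P811M']
Accumulating mutations along path to Theta:
  At Beta: gained [] -> total []
  At Theta: gained ['P811M'] -> total ['P811M']
Mutations(Theta) = ['P811M']
Intersection: ['L110T', 'P811M'] ∩ ['P811M'] = ['P811M']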